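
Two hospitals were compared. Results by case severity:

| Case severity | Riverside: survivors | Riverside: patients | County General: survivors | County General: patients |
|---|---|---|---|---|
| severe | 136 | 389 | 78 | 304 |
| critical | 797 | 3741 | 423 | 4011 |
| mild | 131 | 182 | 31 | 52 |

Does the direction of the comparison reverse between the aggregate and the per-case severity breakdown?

Severe: Riverside 136/389 = 35.0%, County General 78/304 = 25.7% → Riverside
Critical: Riverside 797/3741 = 21.3%, County General 423/4011 = 10.5% → Riverside
Mild: Riverside 131/182 = 72.0%, County General 31/52 = 59.6% → Riverside
Overall: Riverside 1064/4312 = 24.7%, County General 532/4367 = 12.2% → Riverside
Riverside wins overall and in every case group — no reversal.

No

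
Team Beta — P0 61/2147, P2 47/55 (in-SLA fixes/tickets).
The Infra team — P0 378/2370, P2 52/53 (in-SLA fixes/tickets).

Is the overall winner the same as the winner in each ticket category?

Yes

P0: Team Beta 61/2147 = 2.8%, the Infra team 378/2370 = 15.9% → the Infra team
P2: Team Beta 47/55 = 85.5%, the Infra team 52/53 = 98.1% → the Infra team
Overall: Team Beta 108/2202 = 4.9%, the Infra team 430/2423 = 17.7% → the Infra team
The Infra team wins overall and in every ticket group — no reversal.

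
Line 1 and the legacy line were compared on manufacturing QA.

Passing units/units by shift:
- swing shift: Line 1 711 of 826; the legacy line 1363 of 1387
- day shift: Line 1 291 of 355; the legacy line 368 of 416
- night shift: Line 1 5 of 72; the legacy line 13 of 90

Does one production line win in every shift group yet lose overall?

No

Swing shift: Line 1 711/826 = 86.1%, the legacy line 1363/1387 = 98.3% → the legacy line
Day shift: Line 1 291/355 = 82.0%, the legacy line 368/416 = 88.5% → the legacy line
Night shift: Line 1 5/72 = 6.9%, the legacy line 13/90 = 14.4% → the legacy line
Overall: Line 1 1007/1253 = 80.4%, the legacy line 1744/1893 = 92.1% → the legacy line
The legacy line wins overall and in every shift group — no reversal.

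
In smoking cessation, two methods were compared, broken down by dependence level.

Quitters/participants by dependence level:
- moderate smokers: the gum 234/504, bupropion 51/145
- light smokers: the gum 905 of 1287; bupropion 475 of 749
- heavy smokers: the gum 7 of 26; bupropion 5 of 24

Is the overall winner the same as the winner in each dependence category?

Moderate smokers: the gum 234/504 = 46.4%, bupropion 51/145 = 35.2% → the gum
Light smokers: the gum 905/1287 = 70.3%, bupropion 475/749 = 63.4% → the gum
Heavy smokers: the gum 7/26 = 26.9%, bupropion 5/24 = 20.8% → the gum
Overall: the gum 1146/1817 = 63.1%, bupropion 531/918 = 57.8% → the gum
The gum wins overall and in every dependence group — no reversal.

Yes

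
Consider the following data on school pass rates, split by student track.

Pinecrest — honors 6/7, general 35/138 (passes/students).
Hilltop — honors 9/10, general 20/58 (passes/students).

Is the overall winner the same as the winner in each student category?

Yes

Honors: Pinecrest 6/7 = 85.7%, Hilltop 9/10 = 90.0% → Hilltop
General: Pinecrest 35/138 = 25.4%, Hilltop 20/58 = 34.5% → Hilltop
Overall: Pinecrest 41/145 = 28.3%, Hilltop 29/68 = 42.6% → Hilltop
Hilltop wins overall and in every student group — no reversal.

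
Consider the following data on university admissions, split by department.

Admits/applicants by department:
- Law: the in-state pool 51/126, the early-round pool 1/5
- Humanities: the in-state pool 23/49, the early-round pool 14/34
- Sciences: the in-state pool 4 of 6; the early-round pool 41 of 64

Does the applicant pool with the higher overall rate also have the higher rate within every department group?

Law: the in-state pool 51/126 = 40.5%, the early-round pool 1/5 = 20.0% → the in-state pool
Humanities: the in-state pool 23/49 = 46.9%, the early-round pool 14/34 = 41.2% → the in-state pool
Sciences: the in-state pool 4/6 = 66.7%, the early-round pool 41/64 = 64.1% → the in-state pool
Overall: the in-state pool 78/181 = 43.1%, the early-round pool 56/103 = 54.4% → the early-round pool
The in-state pool wins each department group but the early-round pool wins overall — the comparison reverses. The in-state pool's applicants skew toward Law, which has a lower base rate.

No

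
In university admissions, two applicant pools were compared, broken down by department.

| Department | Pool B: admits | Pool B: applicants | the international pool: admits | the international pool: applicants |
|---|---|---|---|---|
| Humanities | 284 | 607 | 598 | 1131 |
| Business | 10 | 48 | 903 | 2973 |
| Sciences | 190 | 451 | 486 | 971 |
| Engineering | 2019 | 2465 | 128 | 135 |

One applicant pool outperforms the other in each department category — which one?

the international pool

Humanities: Pool B 284/607 = 46.8%, the international pool 598/1131 = 52.9% → the international pool
Business: Pool B 10/48 = 20.8%, the international pool 903/2973 = 30.4% → the international pool
Sciences: Pool B 190/451 = 42.1%, the international pool 486/971 = 50.1% → the international pool
Engineering: Pool B 2019/2465 = 81.9%, the international pool 128/135 = 94.8% → the international pool
The international pool has the higher rate in all 4 groups.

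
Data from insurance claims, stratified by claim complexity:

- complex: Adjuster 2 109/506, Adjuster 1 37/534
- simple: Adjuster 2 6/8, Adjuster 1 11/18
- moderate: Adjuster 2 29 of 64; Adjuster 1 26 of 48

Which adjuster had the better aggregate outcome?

Adjuster 2

Complex: Adjuster 2 109/506 = 21.5%, Adjuster 1 37/534 = 6.9% → Adjuster 2
Simple: Adjuster 2 6/8 = 75.0%, Adjuster 1 11/18 = 61.1% → Adjuster 2
Moderate: Adjuster 2 29/64 = 45.3%, Adjuster 1 26/48 = 54.2% → Adjuster 1
Overall: Adjuster 2 144/578 = 24.9%, Adjuster 1 74/600 = 12.3% → Adjuster 2
(Neither sweeps every claim group, but Adjuster 2 has the higher pooled rate.)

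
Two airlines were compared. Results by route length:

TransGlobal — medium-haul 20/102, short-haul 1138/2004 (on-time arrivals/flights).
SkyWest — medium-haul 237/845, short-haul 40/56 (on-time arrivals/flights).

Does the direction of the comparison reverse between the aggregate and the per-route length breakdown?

Yes

Medium-haul: TransGlobal 20/102 = 19.6%, SkyWest 237/845 = 28.0% → SkyWest
Short-haul: TransGlobal 1138/2004 = 56.8%, SkyWest 40/56 = 71.4% → SkyWest
Overall: TransGlobal 1158/2106 = 55.0%, SkyWest 277/901 = 30.7% → TransGlobal
SkyWest wins each route group but TransGlobal wins overall — the comparison reverses. SkyWest's flights skew toward medium-haul, which has a lower base rate.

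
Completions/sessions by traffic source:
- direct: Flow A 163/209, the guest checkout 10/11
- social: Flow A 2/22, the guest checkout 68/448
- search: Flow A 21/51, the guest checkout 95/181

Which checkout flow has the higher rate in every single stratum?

Direct: Flow A 163/209 = 78.0%, the guest checkout 10/11 = 90.9% → the guest checkout
Social: Flow A 2/22 = 9.1%, the guest checkout 68/448 = 15.2% → the guest checkout
Search: Flow A 21/51 = 41.2%, the guest checkout 95/181 = 52.5% → the guest checkout
The guest checkout has the higher rate in all 3 groups.

the guest checkout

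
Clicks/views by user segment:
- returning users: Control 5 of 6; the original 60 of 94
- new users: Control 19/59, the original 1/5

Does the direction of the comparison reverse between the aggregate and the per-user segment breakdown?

Returning users: Control 5/6 = 83.3%, the original 60/94 = 63.8% → Control
New users: Control 19/59 = 32.2%, the original 1/5 = 20.0% → Control
Overall: Control 24/65 = 36.9%, the original 61/99 = 61.6% → the original
Control wins each user group but the original wins overall — the comparison reverses. Control's views skew toward new users, which has a lower base rate.

Yes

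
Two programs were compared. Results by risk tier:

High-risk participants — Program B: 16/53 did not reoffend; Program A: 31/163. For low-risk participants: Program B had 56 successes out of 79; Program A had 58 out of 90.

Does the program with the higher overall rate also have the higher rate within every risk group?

High-risk: Program B 16/53 = 30.2%, Program A 31/163 = 19.0% → Program B
Low-risk: Program B 56/79 = 70.9%, Program A 58/90 = 64.4% → Program B
Overall: Program B 72/132 = 54.5%, Program A 89/253 = 35.2% → Program B
Program B wins overall and in every risk group — no reversal.

Yes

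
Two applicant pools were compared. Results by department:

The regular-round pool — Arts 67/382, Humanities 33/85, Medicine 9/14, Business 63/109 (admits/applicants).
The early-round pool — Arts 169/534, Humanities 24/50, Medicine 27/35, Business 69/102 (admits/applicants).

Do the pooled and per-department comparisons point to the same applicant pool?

Yes

Arts: the regular-round pool 67/382 = 17.5%, the early-round pool 169/534 = 31.6% → the early-round pool
Humanities: the regular-round pool 33/85 = 38.8%, the early-round pool 24/50 = 48.0% → the early-round pool
Medicine: the regular-round pool 9/14 = 64.3%, the early-round pool 27/35 = 77.1% → the early-round pool
Business: the regular-round pool 63/109 = 57.8%, the early-round pool 69/102 = 67.6% → the early-round pool
Overall: the regular-round pool 172/590 = 29.2%, the early-round pool 289/721 = 40.1% → the early-round pool
The early-round pool wins overall and in every department group — no reversal.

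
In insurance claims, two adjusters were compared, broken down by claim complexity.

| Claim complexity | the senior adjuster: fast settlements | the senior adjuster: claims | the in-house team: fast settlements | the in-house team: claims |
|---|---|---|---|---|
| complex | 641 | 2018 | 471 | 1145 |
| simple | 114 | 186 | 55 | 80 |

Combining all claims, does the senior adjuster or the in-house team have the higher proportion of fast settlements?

Complex: the senior adjuster 641/2018 = 31.8%, the in-house team 471/1145 = 41.1% → the in-house team
Simple: the senior adjuster 114/186 = 61.3%, the in-house team 55/80 = 68.8% → the in-house team
Overall: the senior adjuster 755/2204 = 34.3%, the in-house team 526/1225 = 42.9% → the in-house team

the in-house team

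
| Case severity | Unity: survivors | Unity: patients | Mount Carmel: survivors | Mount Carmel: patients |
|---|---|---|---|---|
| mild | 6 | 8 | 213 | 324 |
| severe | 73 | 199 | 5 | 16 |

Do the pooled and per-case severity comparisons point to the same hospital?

Mild: Unity 6/8 = 75.0%, Mount Carmel 213/324 = 65.7% → Unity
Severe: Unity 73/199 = 36.7%, Mount Carmel 5/16 = 31.2% → Unity
Overall: Unity 79/207 = 38.2%, Mount Carmel 218/340 = 64.1% → Mount Carmel
Unity wins each case group but Mount Carmel wins overall — the comparison reverses. Unity's patients skew toward severe, which has a lower base rate.

No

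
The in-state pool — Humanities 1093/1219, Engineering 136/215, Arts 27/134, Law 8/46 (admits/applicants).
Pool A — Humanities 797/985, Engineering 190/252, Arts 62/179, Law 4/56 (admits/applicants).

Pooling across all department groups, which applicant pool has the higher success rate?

the in-state pool

Humanities: the in-state pool 1093/1219 = 89.7%, Pool A 797/985 = 80.9% → the in-state pool
Engineering: the in-state pool 136/215 = 63.3%, Pool A 190/252 = 75.4% → Pool A
Arts: the in-state pool 27/134 = 20.1%, Pool A 62/179 = 34.6% → Pool A
Law: the in-state pool 8/46 = 17.4%, Pool A 4/56 = 7.1% → the in-state pool
Overall: the in-state pool 1264/1614 = 78.3%, Pool A 1053/1472 = 71.5% → the in-state pool
(Neither sweeps every department group, but the in-state pool has the higher pooled rate.)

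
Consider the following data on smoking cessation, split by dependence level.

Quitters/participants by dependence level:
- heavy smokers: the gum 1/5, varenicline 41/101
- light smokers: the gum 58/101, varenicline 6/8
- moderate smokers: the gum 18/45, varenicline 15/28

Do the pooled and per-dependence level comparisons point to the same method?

No

Heavy smokers: the gum 1/5 = 20.0%, varenicline 41/101 = 40.6% → varenicline
Light smokers: the gum 58/101 = 57.4%, varenicline 6/8 = 75.0% → varenicline
Moderate smokers: the gum 18/45 = 40.0%, varenicline 15/28 = 53.6% → varenicline
Overall: the gum 77/151 = 51.0%, varenicline 62/137 = 45.3% → the gum
Varenicline wins each dependence group but the gum wins overall — the comparison reverses. Varenicline's participants skew toward heavy smokers, which has a lower base rate.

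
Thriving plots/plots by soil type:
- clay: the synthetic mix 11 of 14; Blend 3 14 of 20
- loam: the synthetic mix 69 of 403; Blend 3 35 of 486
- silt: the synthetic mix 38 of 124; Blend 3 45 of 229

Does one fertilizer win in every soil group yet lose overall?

Clay: the synthetic mix 11/14 = 78.6%, Blend 3 14/20 = 70.0% → the synthetic mix
Loam: the synthetic mix 69/403 = 17.1%, Blend 3 35/486 = 7.2% → the synthetic mix
Silt: the synthetic mix 38/124 = 30.6%, Blend 3 45/229 = 19.7% → the synthetic mix
Overall: the synthetic mix 118/541 = 21.8%, Blend 3 94/735 = 12.8% → the synthetic mix
The synthetic mix wins overall and in every soil group — no reversal.

No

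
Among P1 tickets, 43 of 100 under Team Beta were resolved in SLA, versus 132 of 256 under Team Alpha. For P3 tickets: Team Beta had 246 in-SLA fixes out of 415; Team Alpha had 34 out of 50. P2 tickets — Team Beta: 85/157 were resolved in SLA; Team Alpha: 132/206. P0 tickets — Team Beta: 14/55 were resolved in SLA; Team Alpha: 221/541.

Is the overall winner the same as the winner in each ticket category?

No

P1: Team Beta 43/100 = 43.0%, Team Alpha 132/256 = 51.6% → Team Alpha
P3: Team Beta 246/415 = 59.3%, Team Alpha 34/50 = 68.0% → Team Alpha
P2: Team Beta 85/157 = 54.1%, Team Alpha 132/206 = 64.1% → Team Alpha
P0: Team Beta 14/55 = 25.5%, Team Alpha 221/541 = 40.9% → Team Alpha
Overall: Team Beta 388/727 = 53.4%, Team Alpha 519/1053 = 49.3% → Team Beta
Team Alpha wins each ticket group but Team Beta wins overall — the comparison reverses. Team Alpha's tickets skew toward P0, which has a lower base rate.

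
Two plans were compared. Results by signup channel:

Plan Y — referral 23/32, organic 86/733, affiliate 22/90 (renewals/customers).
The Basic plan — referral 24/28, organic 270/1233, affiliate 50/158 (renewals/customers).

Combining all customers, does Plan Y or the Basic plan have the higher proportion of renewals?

Referral: Plan Y 23/32 = 71.9%, the Basic plan 24/28 = 85.7% → the Basic plan
Organic: Plan Y 86/733 = 11.7%, the Basic plan 270/1233 = 21.9% → the Basic plan
Affiliate: Plan Y 22/90 = 24.4%, the Basic plan 50/158 = 31.6% → the Basic plan
Overall: Plan Y 131/855 = 15.3%, the Basic plan 344/1419 = 24.2% → the Basic plan

the Basic plan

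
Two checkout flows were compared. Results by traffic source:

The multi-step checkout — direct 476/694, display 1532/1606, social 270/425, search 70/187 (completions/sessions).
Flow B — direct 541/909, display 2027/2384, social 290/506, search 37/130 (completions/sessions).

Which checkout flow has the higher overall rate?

the multi-step checkout

Direct: the multi-step checkout 476/694 = 68.6%, Flow B 541/909 = 59.5% → the multi-step checkout
Display: the multi-step checkout 1532/1606 = 95.4%, Flow B 2027/2384 = 85.0% → the multi-step checkout
Social: the multi-step checkout 270/425 = 63.5%, Flow B 290/506 = 57.3% → the multi-step checkout
Search: the multi-step checkout 70/187 = 37.4%, Flow B 37/130 = 28.5% → the multi-step checkout
Overall: the multi-step checkout 2348/2912 = 80.6%, Flow B 2895/3929 = 73.7% → the multi-step checkout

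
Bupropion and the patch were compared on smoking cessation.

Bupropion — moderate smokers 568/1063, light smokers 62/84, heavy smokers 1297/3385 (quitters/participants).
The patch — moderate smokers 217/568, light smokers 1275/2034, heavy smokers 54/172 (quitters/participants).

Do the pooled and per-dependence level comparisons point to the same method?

No

Moderate smokers: bupropion 568/1063 = 53.4%, the patch 217/568 = 38.2% → bupropion
Light smokers: bupropion 62/84 = 73.8%, the patch 1275/2034 = 62.7% → bupropion
Heavy smokers: bupropion 1297/3385 = 38.3%, the patch 54/172 = 31.4% → bupropion
Overall: bupropion 1927/4532 = 42.5%, the patch 1546/2774 = 55.7% → the patch
Bupropion wins each dependence group but the patch wins overall — the comparison reverses. Bupropion's participants skew toward heavy smokers, which has a lower base rate.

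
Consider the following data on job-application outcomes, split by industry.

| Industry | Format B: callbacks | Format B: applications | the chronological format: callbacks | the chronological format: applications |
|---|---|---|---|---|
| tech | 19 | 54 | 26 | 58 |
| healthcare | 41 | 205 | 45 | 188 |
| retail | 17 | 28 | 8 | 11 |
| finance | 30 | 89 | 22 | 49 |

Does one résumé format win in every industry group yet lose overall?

Tech: Format B 19/54 = 35.2%, the chronological format 26/58 = 44.8% → the chronological format
Healthcare: Format B 41/205 = 20.0%, the chronological format 45/188 = 23.9% → the chronological format
Retail: Format B 17/28 = 60.7%, the chronological format 8/11 = 72.7% → the chronological format
Finance: Format B 30/89 = 33.7%, the chronological format 22/49 = 44.9% → the chronological format
Overall: Format B 107/376 = 28.5%, the chronological format 101/306 = 33.0% → the chronological format
The chronological format wins overall and in every industry group — no reversal.

No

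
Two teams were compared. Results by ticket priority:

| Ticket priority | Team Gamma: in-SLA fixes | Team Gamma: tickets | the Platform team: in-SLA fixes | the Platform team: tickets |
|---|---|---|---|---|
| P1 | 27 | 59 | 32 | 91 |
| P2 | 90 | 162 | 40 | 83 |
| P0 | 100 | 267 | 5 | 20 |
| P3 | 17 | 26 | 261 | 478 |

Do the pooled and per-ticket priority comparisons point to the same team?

No

P1: Team Gamma 27/59 = 45.8%, the Platform team 32/91 = 35.2% → Team Gamma
P2: Team Gamma 90/162 = 55.6%, the Platform team 40/83 = 48.2% → Team Gamma
P0: Team Gamma 100/267 = 37.5%, the Platform team 5/20 = 25.0% → Team Gamma
P3: Team Gamma 17/26 = 65.4%, the Platform team 261/478 = 54.6% → Team Gamma
Overall: Team Gamma 234/514 = 45.5%, the Platform team 338/672 = 50.3% → the Platform team
Team Gamma wins each ticket group but the Platform team wins overall — the comparison reverses. Team Gamma's tickets skew toward P0, which has a lower base rate.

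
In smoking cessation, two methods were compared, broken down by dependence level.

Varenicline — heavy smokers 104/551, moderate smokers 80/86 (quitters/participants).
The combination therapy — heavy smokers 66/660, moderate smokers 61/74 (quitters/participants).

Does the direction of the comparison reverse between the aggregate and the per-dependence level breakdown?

Heavy smokers: varenicline 104/551 = 18.9%, the combination therapy 66/660 = 10.0% → varenicline
Moderate smokers: varenicline 80/86 = 93.0%, the combination therapy 61/74 = 82.4% → varenicline
Overall: varenicline 184/637 = 28.9%, the combination therapy 127/734 = 17.3% → varenicline
Varenicline wins overall and in every dependence group — no reversal.

No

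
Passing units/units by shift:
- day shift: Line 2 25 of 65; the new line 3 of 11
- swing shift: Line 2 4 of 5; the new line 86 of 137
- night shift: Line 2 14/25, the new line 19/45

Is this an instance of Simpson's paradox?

Day shift: Line 2 25/65 = 38.5%, the new line 3/11 = 27.3% → Line 2
Swing shift: Line 2 4/5 = 80.0%, the new line 86/137 = 62.8% → Line 2
Night shift: Line 2 14/25 = 56.0%, the new line 19/45 = 42.2% → Line 2
Overall: Line 2 43/95 = 45.3%, the new line 108/193 = 56.0% → the new line
Line 2 wins each shift group but the new line wins overall — the comparison reverses. Line 2's units skew toward day shift, which has a lower base rate.

Yes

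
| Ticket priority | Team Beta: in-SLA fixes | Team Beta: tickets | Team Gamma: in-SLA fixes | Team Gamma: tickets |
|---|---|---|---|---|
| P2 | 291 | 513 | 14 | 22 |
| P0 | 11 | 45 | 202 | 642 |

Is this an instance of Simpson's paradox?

Yes

P2: Team Beta 291/513 = 56.7%, Team Gamma 14/22 = 63.6% → Team Gamma
P0: Team Beta 11/45 = 24.4%, Team Gamma 202/642 = 31.5% → Team Gamma
Overall: Team Beta 302/558 = 54.1%, Team Gamma 216/664 = 32.5% → Team Beta
Team Gamma wins each ticket group but Team Beta wins overall — the comparison reverses. Team Gamma's tickets skew toward P0, which has a lower base rate.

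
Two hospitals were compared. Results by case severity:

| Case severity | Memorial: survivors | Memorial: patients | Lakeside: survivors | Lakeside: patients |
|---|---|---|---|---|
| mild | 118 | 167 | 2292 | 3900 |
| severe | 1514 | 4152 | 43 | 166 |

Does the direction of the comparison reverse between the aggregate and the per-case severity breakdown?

Yes

Mild: Memorial 118/167 = 70.7%, Lakeside 2292/3900 = 58.8% → Memorial
Severe: Memorial 1514/4152 = 36.5%, Lakeside 43/166 = 25.9% → Memorial
Overall: Memorial 1632/4319 = 37.8%, Lakeside 2335/4066 = 57.4% → Lakeside
Memorial wins each case group but Lakeside wins overall — the comparison reverses. Memorial's patients skew toward severe, which has a lower base rate.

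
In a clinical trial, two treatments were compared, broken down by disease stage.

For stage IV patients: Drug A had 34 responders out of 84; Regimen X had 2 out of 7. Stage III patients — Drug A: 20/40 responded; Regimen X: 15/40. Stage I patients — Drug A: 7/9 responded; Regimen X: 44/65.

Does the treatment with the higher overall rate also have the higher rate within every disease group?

No

Stage IV: Drug A 34/84 = 40.5%, Regimen X 2/7 = 28.6% → Drug A
Stage III: Drug A 20/40 = 50.0%, Regimen X 15/40 = 37.5% → Drug A
Stage I: Drug A 7/9 = 77.8%, Regimen X 44/65 = 67.7% → Drug A
Overall: Drug A 61/133 = 45.9%, Regimen X 61/112 = 54.5% → Regimen X
Drug A wins each disease group but Regimen X wins overall — the comparison reverses. Drug A's patients skew toward stage IV, which has a lower base rate.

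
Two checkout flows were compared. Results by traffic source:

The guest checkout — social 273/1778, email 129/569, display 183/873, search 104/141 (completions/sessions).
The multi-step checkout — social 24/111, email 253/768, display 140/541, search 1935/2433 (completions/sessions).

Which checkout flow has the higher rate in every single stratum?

Social: the guest checkout 273/1778 = 15.4%, the multi-step checkout 24/111 = 21.6% → the multi-step checkout
Email: the guest checkout 129/569 = 22.7%, the multi-step checkout 253/768 = 32.9% → the multi-step checkout
Display: the guest checkout 183/873 = 21.0%, the multi-step checkout 140/541 = 25.9% → the multi-step checkout
Search: the guest checkout 104/141 = 73.8%, the multi-step checkout 1935/2433 = 79.5% → the multi-step checkout
The multi-step checkout has the higher rate in all 4 groups.

the multi-step checkout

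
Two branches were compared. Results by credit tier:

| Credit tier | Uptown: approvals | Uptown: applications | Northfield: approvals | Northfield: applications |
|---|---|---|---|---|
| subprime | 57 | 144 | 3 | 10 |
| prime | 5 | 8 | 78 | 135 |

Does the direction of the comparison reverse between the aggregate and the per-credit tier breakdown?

Subprime: Uptown 57/144 = 39.6%, Northfield 3/10 = 30.0% → Uptown
Prime: Uptown 5/8 = 62.5%, Northfield 78/135 = 57.8% → Uptown
Overall: Uptown 62/152 = 40.8%, Northfield 81/145 = 55.9% → Northfield
Uptown wins each credit group but Northfield wins overall — the comparison reverses. Uptown's applications skew toward subprime, which has a lower base rate.

Yes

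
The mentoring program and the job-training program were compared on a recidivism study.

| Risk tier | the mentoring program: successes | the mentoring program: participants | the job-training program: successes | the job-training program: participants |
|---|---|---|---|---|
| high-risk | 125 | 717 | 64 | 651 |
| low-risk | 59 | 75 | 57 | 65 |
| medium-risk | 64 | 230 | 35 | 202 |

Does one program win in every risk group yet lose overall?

High-risk: the mentoring program 125/717 = 17.4%, the job-training program 64/651 = 9.8% → the mentoring program
Low-risk: the mentoring program 59/75 = 78.7%, the job-training program 57/65 = 87.7% → the job-training program
Medium-risk: the mentoring program 64/230 = 27.8%, the job-training program 35/202 = 17.3% → the mentoring program
Overall: the mentoring program 248/1022 = 24.3%, the job-training program 156/918 = 17.0% → the mentoring program
Neither sweeps: the mentoring program wins 2 of 3 groups, the job-training program wins 1. The mentoring program wins overall but not every group — no Simpson reversal.

No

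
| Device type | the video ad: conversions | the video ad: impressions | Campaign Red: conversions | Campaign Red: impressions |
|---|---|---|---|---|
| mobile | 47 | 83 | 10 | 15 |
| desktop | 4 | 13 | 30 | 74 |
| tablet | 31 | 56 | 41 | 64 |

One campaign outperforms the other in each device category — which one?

Mobile: the video ad 47/83 = 56.6%, Campaign Red 10/15 = 66.7% → Campaign Red
Desktop: the video ad 4/13 = 30.8%, Campaign Red 30/74 = 40.5% → Campaign Red
Tablet: the video ad 31/56 = 55.4%, Campaign Red 41/64 = 64.1% → Campaign Red
Campaign Red has the higher rate in all 3 groups.

Campaign Red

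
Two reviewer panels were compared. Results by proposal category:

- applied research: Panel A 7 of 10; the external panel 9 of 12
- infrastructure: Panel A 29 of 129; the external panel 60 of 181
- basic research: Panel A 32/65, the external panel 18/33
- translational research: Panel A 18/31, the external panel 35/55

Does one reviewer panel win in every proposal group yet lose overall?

No

Applied research: Panel A 7/10 = 70.0%, the external panel 9/12 = 75.0% → the external panel
Infrastructure: Panel A 29/129 = 22.5%, the external panel 60/181 = 33.1% → the external panel
Basic research: Panel A 32/65 = 49.2%, the external panel 18/33 = 54.5% → the external panel
Translational research: Panel A 18/31 = 58.1%, the external panel 35/55 = 63.6% → the external panel
Overall: Panel A 86/235 = 36.6%, the external panel 122/281 = 43.4% → the external panel
The external panel wins overall and in every proposal group — no reversal.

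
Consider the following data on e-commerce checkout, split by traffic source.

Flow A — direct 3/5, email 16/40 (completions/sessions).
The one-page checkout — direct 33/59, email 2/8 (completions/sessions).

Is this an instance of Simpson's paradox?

Yes

Direct: Flow A 3/5 = 60.0%, the one-page checkout 33/59 = 55.9% → Flow A
Email: Flow A 16/40 = 40.0%, the one-page checkout 2/8 = 25.0% → Flow A
Overall: Flow A 19/45 = 42.2%, the one-page checkout 35/67 = 52.2% → the one-page checkout
Flow A wins each traffic group but the one-page checkout wins overall — the comparison reverses. Flow A's sessions skew toward email, which has a lower base rate.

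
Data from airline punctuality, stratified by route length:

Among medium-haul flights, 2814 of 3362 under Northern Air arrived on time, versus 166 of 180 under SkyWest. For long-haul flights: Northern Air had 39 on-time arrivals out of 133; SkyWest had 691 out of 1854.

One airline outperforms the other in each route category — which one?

SkyWest

Medium-haul: Northern Air 2814/3362 = 83.7%, SkyWest 166/180 = 92.2% → SkyWest
Long-haul: Northern Air 39/133 = 29.3%, SkyWest 691/1854 = 37.3% → SkyWest
SkyWest has the higher rate in both groups.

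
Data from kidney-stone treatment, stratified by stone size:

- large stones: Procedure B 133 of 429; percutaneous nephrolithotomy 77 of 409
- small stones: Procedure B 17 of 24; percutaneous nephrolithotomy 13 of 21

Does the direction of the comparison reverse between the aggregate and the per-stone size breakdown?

No

Large stones: Procedure B 133/429 = 31.0%, percutaneous nephrolithotomy 77/409 = 18.8% → Procedure B
Small stones: Procedure B 17/24 = 70.8%, percutaneous nephrolithotomy 13/21 = 61.9% → Procedure B
Overall: Procedure B 150/453 = 33.1%, percutaneous nephrolithotomy 90/430 = 20.9% → Procedure B
Procedure B wins overall and in every stone group — no reversal.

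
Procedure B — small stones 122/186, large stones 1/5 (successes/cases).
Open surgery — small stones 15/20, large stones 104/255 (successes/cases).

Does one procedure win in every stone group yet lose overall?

Yes

Small stones: Procedure B 122/186 = 65.6%, open surgery 15/20 = 75.0% → open surgery
Large stones: Procedure B 1/5 = 20.0%, open surgery 104/255 = 40.8% → open surgery
Overall: Procedure B 123/191 = 64.4%, open surgery 119/275 = 43.3% → Procedure B
Open surgery wins each stone group but Procedure B wins overall — the comparison reverses. Open surgery's cases skew toward large stones, which has a lower base rate.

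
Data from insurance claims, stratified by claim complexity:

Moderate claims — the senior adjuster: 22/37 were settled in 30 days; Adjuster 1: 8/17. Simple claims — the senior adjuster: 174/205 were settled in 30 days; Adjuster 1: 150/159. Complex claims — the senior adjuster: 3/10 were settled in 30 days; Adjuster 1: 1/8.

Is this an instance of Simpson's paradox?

Moderate: the senior adjuster 22/37 = 59.5%, Adjuster 1 8/17 = 47.1% → the senior adjuster
Simple: the senior adjuster 174/205 = 84.9%, Adjuster 1 150/159 = 94.3% → Adjuster 1
Complex: the senior adjuster 3/10 = 30.0%, Adjuster 1 1/8 = 12.5% → the senior adjuster
Overall: the senior adjuster 199/252 = 79.0%, Adjuster 1 159/184 = 86.4% → Adjuster 1
Neither sweeps: the senior adjuster wins 2 of 3 groups, Adjuster 1 wins 1. Adjuster 1 wins overall but not every group — no Simpson reversal.

No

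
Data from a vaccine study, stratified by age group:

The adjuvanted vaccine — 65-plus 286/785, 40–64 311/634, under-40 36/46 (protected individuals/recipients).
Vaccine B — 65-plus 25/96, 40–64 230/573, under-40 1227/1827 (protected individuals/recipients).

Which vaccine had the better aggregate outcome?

65-plus: the adjuvanted vaccine 286/785 = 36.4%, Vaccine B 25/96 = 26.0% → the adjuvanted vaccine
40–64: the adjuvanted vaccine 311/634 = 49.1%, Vaccine B 230/573 = 40.1% → the adjuvanted vaccine
Under-40: the adjuvanted vaccine 36/46 = 78.3%, Vaccine B 1227/1827 = 67.2% → the adjuvanted vaccine
Overall: the adjuvanted vaccine 633/1465 = 43.2%, Vaccine B 1482/2496 = 59.4% → Vaccine B
(The adjuvanted vaccine wins every age group but Vaccine B wins overall — the adjuvanted vaccine's recipients skew toward the low-rate 65-plus group.)

Vaccine B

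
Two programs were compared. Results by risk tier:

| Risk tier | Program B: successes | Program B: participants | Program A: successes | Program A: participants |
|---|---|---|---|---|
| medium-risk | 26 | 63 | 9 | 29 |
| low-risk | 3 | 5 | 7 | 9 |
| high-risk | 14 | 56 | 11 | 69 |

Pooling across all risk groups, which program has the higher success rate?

Medium-risk: Program B 26/63 = 41.3%, Program A 9/29 = 31.0% → Program B
Low-risk: Program B 3/5 = 60.0%, Program A 7/9 = 77.8% → Program A
High-risk: Program B 14/56 = 25.0%, Program A 11/69 = 15.9% → Program B
Overall: Program B 43/124 = 34.7%, Program A 27/107 = 25.2% → Program B
(Neither sweeps every risk group, but Program B has the higher pooled rate.)

Program B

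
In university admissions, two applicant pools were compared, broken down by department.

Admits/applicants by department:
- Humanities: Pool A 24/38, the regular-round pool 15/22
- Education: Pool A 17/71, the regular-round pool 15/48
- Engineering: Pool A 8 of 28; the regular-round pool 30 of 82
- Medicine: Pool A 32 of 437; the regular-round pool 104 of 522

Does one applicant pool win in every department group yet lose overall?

Humanities: Pool A 24/38 = 63.2%, the regular-round pool 15/22 = 68.2% → the regular-round pool
Education: Pool A 17/71 = 23.9%, the regular-round pool 15/48 = 31.2% → the regular-round pool
Engineering: Pool A 8/28 = 28.6%, the regular-round pool 30/82 = 36.6% → the regular-round pool
Medicine: Pool A 32/437 = 7.3%, the regular-round pool 104/522 = 19.9% → the regular-round pool
Overall: Pool A 81/574 = 14.1%, the regular-round pool 164/674 = 24.3% → the regular-round pool
The regular-round pool wins overall and in every department group — no reversal.

No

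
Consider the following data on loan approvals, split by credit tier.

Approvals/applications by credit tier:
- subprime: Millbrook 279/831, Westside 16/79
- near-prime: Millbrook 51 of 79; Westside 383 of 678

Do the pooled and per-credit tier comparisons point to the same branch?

Subprime: Millbrook 279/831 = 33.6%, Westside 16/79 = 20.3% → Millbrook
Near-prime: Millbrook 51/79 = 64.6%, Westside 383/678 = 56.5% → Millbrook
Overall: Millbrook 330/910 = 36.3%, Westside 399/757 = 52.7% → Westside
Millbrook wins each credit group but Westside wins overall — the comparison reverses. Millbrook's applications skew toward subprime, which has a lower base rate.

No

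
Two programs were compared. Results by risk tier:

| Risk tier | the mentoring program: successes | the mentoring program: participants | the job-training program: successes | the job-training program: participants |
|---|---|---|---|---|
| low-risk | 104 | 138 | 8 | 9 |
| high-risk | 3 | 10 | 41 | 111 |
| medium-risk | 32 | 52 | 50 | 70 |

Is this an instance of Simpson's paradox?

Yes

Low-risk: the mentoring program 104/138 = 75.4%, the job-training program 8/9 = 88.9% → the job-training program
High-risk: the mentoring program 3/10 = 30.0%, the job-training program 41/111 = 36.9% → the job-training program
Medium-risk: the mentoring program 32/52 = 61.5%, the job-training program 50/70 = 71.4% → the job-training program
Overall: the mentoring program 139/200 = 69.5%, the job-training program 99/190 = 52.1% → the mentoring program
The job-training program wins each risk group but the mentoring program wins overall — the comparison reverses. The job-training program's participants skew toward high-risk, which has a lower base rate.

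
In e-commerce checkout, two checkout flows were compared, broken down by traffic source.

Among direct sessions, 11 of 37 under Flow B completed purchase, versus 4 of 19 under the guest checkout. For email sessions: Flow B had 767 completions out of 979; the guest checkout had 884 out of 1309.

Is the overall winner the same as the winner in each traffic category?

Direct: Flow B 11/37 = 29.7%, the guest checkout 4/19 = 21.1% → Flow B
Email: Flow B 767/979 = 78.3%, the guest checkout 884/1309 = 67.5% → Flow B
Overall: Flow B 778/1016 = 76.6%, the guest checkout 888/1328 = 66.9% → Flow B
Flow B wins overall and in every traffic group — no reversal.

Yes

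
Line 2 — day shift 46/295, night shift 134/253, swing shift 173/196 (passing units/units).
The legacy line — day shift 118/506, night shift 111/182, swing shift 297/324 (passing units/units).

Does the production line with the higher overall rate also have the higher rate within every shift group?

Yes

Day shift: Line 2 46/295 = 15.6%, the legacy line 118/506 = 23.3% → the legacy line
Night shift: Line 2 134/253 = 53.0%, the legacy line 111/182 = 61.0% → the legacy line
Swing shift: Line 2 173/196 = 88.3%, the legacy line 297/324 = 91.7% → the legacy line
Overall: Line 2 353/744 = 47.4%, the legacy line 526/1012 = 52.0% → the legacy line
The legacy line wins overall and in every shift group — no reversal.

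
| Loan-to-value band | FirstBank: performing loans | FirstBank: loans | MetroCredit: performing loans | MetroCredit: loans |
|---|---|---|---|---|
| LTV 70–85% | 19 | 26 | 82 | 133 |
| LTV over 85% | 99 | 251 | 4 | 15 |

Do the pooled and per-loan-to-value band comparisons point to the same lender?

LTV 70–85%: FirstBank 19/26 = 73.1%, MetroCredit 82/133 = 61.7% → FirstBank
LTV over 85%: FirstBank 99/251 = 39.4%, MetroCredit 4/15 = 26.7% → FirstBank
Overall: FirstBank 118/277 = 42.6%, MetroCredit 86/148 = 58.1% → MetroCredit
FirstBank wins each loan-to-value group but MetroCredit wins overall — the comparison reverses. FirstBank's loans skew toward LTV over 85%, which has a lower base rate.

No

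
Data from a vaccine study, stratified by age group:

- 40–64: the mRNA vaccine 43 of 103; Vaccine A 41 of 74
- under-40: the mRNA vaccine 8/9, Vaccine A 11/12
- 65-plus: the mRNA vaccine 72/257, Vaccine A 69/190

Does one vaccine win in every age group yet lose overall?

No

40–64: the mRNA vaccine 43/103 = 41.7%, Vaccine A 41/74 = 55.4% → Vaccine A
Under-40: the mRNA vaccine 8/9 = 88.9%, Vaccine A 11/12 = 91.7% → Vaccine A
65-plus: the mRNA vaccine 72/257 = 28.0%, Vaccine A 69/190 = 36.3% → Vaccine A
Overall: the mRNA vaccine 123/369 = 33.3%, Vaccine A 121/276 = 43.8% → Vaccine A
Vaccine A wins overall and in every age group — no reversal.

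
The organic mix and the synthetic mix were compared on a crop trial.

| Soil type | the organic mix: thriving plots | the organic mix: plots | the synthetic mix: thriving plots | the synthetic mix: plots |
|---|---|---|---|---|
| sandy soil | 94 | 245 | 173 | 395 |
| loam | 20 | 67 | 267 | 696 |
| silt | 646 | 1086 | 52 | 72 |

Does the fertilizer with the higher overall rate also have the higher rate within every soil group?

Sandy soil: the organic mix 94/245 = 38.4%, the synthetic mix 173/395 = 43.8% → the synthetic mix
Loam: the organic mix 20/67 = 29.9%, the synthetic mix 267/696 = 38.4% → the synthetic mix
Silt: the organic mix 646/1086 = 59.5%, the synthetic mix 52/72 = 72.2% → the synthetic mix
Overall: the organic mix 760/1398 = 54.4%, the synthetic mix 492/1163 = 42.3% → the organic mix
The synthetic mix wins each soil group but the organic mix wins overall — the comparison reverses. The synthetic mix's plots skew toward loam, which has a lower base rate.

No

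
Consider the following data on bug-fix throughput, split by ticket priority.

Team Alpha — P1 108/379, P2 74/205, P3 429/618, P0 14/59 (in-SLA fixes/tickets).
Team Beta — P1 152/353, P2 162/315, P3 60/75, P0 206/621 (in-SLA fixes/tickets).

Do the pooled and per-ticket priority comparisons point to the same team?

P1: Team Alpha 108/379 = 28.5%, Team Beta 152/353 = 43.1% → Team Beta
P2: Team Alpha 74/205 = 36.1%, Team Beta 162/315 = 51.4% → Team Beta
P3: Team Alpha 429/618 = 69.4%, Team Beta 60/75 = 80.0% → Team Beta
P0: Team Alpha 14/59 = 23.7%, Team Beta 206/621 = 33.2% → Team Beta
Overall: Team Alpha 625/1261 = 49.6%, Team Beta 580/1364 = 42.5% → Team Alpha
Team Beta wins each ticket group but Team Alpha wins overall — the comparison reverses. Team Beta's tickets skew toward P0, which has a lower base rate.

No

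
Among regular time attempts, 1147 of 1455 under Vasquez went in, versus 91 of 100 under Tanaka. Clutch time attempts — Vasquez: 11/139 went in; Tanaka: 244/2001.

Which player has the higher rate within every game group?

Tanaka

Regular time: Vasquez 1147/1455 = 78.8%, Tanaka 91/100 = 91.0% → Tanaka
Clutch time: Vasquez 11/139 = 7.9%, Tanaka 244/2001 = 12.2% → Tanaka
Tanaka has the higher rate in both groups.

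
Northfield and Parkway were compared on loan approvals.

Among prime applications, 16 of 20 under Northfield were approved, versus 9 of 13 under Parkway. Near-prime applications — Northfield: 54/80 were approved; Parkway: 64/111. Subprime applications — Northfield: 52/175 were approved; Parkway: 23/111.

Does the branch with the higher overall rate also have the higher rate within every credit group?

Prime: Northfield 16/20 = 80.0%, Parkway 9/13 = 69.2% → Northfield
Near-prime: Northfield 54/80 = 67.5%, Parkway 64/111 = 57.7% → Northfield
Subprime: Northfield 52/175 = 29.7%, Parkway 23/111 = 20.7% → Northfield
Overall: Northfield 122/275 = 44.4%, Parkway 96/235 = 40.9% → Northfield
Northfield wins overall and in every credit group — no reversal.

Yes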